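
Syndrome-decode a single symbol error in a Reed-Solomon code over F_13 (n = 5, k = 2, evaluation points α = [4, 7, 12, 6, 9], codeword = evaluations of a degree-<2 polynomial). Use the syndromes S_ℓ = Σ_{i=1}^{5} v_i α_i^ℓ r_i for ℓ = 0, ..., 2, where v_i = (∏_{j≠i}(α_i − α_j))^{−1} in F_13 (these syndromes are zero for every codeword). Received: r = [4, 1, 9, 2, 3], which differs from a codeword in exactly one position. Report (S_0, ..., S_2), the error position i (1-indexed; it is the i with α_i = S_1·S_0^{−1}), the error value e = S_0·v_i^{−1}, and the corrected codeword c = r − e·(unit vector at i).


S = (4, 10, 12), error at position 5, error magnitude e = 4, c = [4, 1, 9, 2, 12].

Step 1: column multipliers v_i = (∏_{j≠i}(α_i − α_j))^{−1} mod 13.
  i = 1 (α = 4): (4−7)(4−12)(4−6)(4−9) = (−3)·(−8)·(−2)·(−5) = 240 ≡ 6, so v_1 = 6^{−1} = 11 (mod 13).
  i = 2 (α = 7): (7−4)(7−12)(7−6)(7−9) = 3·(−5)·1·(−2) = 30 ≡ 4, so v_2 = 4^{−1} = 10 (mod 13).
  i = 3 (α = 12): (12−4)(12−7)(12−6)(12−9) = 8·5·6·3 = 720 ≡ 5, so v_3 = 5^{−1} = 8 (mod 13).
  i = 4 (α = 6): (6−4)(6−7)(6−12)(6−9) = 2·(−1)·(−6)·(−3) = −36 ≡ 3, so v_4 = 3^{−1} = 9 (mod 13).
  i = 5 (α = 9): (9−4)(9−7)(9−12)(9−6) = 5·2·(−3)·3 = −90 ≡ 1, so v_5 = 1^{−1} = 1 (mod 13).
  v = [11, 10, 8, 9, 1].
Step 2: syndromes of r = [4, 1, 9, 2, 3] (all sums mod 13).
  S_0 = Σ v_i r_i = 11·4 + 10·1 + 8·9 + 9·2 + 1·3 = 147 ≡ 4.
  S_1 = Σ v_i α_i r_i = 11·4·4 + 10·7·1 + 8·12·9 + 9·6·2 + 1·9·3 = 1245 ≡ 10.
  α_i^2 mod 13 = [3, 10, 1, 10, 3].
  S_2 = Σ v_i α_i^2 r_i = 11·3·4 + 10·10·1 + 8·1·9 + 9·10·2 + 1·3·3 = 493 ≡ 12.
  S = (4, 10, 12) ≠ 0, so r is not a codeword (an error is present).
Step 3: locate the error. For a single error e at position i, S_ℓ = v_i·e·α_i^ℓ, so α_err = S_1/S_0.
  S_0^{−1} = 4^{−1} = 10 (mod 13), so α_err = 10·10 = 100 ≡ 9 = α_5. Error position i = 5.
  Consistency check: S_2/S_1 = 12·4 = 48 ≡ 9 = α_err ✓ (single-error assumption holds).
Step 4: error magnitude e = S_0/v_5 = S_0·∏_{j≠5}(α_5 − α_j) = 4·1 = 4 ≡ 4 (mod 13).
Step 5: correct position 5: c_5 = r_5 − e = 3 − 4 ≡ 12 (mod 13). Hence c = [4, 1, 9, 2, 12].
  Check: interpolating c through the α_i gives m(x) = 8 + 12·x (degree < 2) with m(α_i) = c_i for every i, so c is indeed a codeword.


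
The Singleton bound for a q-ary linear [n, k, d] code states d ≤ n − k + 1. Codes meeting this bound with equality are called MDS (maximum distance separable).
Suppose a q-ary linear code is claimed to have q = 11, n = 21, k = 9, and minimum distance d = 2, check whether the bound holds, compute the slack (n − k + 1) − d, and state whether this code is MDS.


Singleton RHS = n − k + 1 = 13, slack = 11, bound satisfied, not MDS.

Singleton bound: d ≤ n − k + 1.
Here n = 21, k = 9, so n − k + 1 = 13.
Given d = 2, check d ≤ 13: YES.
Slack = (n − k + 1) − d = 11.
The code is NOT MDS (slack = 11 > 0).
Description: the claimed parameters are [21, 9, 2]_11; such a code would be non-MDS.


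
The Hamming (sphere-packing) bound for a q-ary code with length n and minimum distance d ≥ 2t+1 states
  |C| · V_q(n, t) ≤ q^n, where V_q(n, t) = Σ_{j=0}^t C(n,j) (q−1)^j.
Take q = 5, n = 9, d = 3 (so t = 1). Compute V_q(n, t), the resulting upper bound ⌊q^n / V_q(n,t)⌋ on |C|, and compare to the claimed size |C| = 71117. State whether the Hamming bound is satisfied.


V_q(n, t) = 37, q^n = 1953125, Hamming bound = 52787, |C| = 71117 > bound (violated).

Step 1: Compute V_q(n, t) = Σ_{j=0}^1 C(n, j) (q−1)^j.
  j = 0: C(9,0)·(4)^0 = 1·1 = 1.
  j = 1: C(9,1)·(4)^1 = 9·4 = 36.
  V_q(n, t) = 1 + 36 = 37.
Step 2: q^n = 5^9 = 1953125.
Step 3: Hamming bound ⌊q^n / V_q(n,t)⌋ = ⌊1953125/37⌋ = 52787.
Step 4: Compare |C| = 71117 to 52787: violated.
The claimed |C| lies above the Hamming bound, so no 5-ary code of length 9 with d ≥ 3 can have 71117 codewords.


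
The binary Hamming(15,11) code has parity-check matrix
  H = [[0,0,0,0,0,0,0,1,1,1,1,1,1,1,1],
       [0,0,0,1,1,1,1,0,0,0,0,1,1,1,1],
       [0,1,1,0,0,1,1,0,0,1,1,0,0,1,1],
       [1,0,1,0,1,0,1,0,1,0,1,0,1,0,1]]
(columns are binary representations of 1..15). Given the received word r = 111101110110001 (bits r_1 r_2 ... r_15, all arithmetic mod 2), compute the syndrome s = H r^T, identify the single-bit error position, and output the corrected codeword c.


s = (0, 0, 1, 1)^T, error position = 3, corrected codeword c = 110101110110001

Compute s = H r^T mod 2 one row at a time:
  s_1 = 1 + 0 + 1 + 1 + 0 + 0 + 0 + 1 = 4 ≡ 0 (mod 2).
  s_2 = 1 + 0 + 1 + 1 + 0 + 0 + 0 + 1 = 4 ≡ 0 (mod 2).
  s_3 = 1 + 1 + 1 + 1 + 1 + 1 + 0 + 1 = 7 ≡ 1 (mod 2).
  s_4 = 1 + 1 + 0 + 1 + 0 + 1 + 0 + 1 = 5 ≡ 1 (mod 2).
s = (0, 0, 1, 1)^T — this equals column 3 of H (binary 0011), so error is at position 3.
Correct: flip bit 3 of r = 111101110110001 to get c = 110101110110001.


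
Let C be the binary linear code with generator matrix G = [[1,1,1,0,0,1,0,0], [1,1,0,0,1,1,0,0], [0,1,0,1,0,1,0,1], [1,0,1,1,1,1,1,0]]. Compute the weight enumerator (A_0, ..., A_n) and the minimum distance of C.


Weight distribution: A_0 = 1, A_2 = 1, A_4 = 11, A_6 = 3. Minimum distance d = 2.

Enumerate all 2^4 = 16 messages m ∈ F_2^4.
For each, compute codeword c = mG in F_2^8, then tally its weight.
  m = 0000 → c = 00000000, weight = 0.
  m = 1000 → c = 11100100, weight = 4.
  m = 0100 → c = 11001100, weight = 4.
  m = 1100 → c = 00101000, weight = 2.
  m = 0010 → c = 01010101, weight = 4.
  m = 1010 → c = 10110001, weight = 4.
  m = 0110 → c = 10011001, weight = 4.
  m = 1110 → c = 01111101, weight = 6.
  m = 0001 → c = 10111110, weight = 6.
  m = 1001 → c = 01011010, weight = 4.
  m = 0101 → c = 01110010, weight = 4.
  m = 1101 → c = 10010110, weight = 4.
  m = 0011 → c = 11101011, weight = 6.
  m = 1011 → c = 00001111, weight = 4.
  m = 0111 → c = 00100111, weight = 4.
  m = 1111 → c = 11000011, weight = 4.
Tally weights:
  weight 0: 1 codewords.
  weight 2: 1 codewords.
  weight 4: 11 codewords.
  weight 6: 3 codewords.
Minimum distance d = smallest w > 0 with A_w > 0 = 2.
Sanity: Σ A_w = 16 = 2^4 = 16 ✓.


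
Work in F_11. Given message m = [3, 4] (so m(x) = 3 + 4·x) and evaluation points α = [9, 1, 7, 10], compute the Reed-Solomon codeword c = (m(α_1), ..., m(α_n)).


c = [6, 7, 9, 10]

Message polynomial: m(x) = 3 + 4·x (mod 11).
For each evaluation point α_i, compute m(α_i) mod 11:
  α_1 = 9: Horner steps 4 → 6, so m(9) = 6.
  α_2 = 1: Horner steps 4 → 7, so m(1) = 7.
  α_3 = 7: Horner steps 4 → 9, so m(7) = 9.
  α_4 = 10: Horner steps 4 → 10, so m(10) = 10.
Codeword c = [6, 7, 9, 10] ∈ F_11^4.


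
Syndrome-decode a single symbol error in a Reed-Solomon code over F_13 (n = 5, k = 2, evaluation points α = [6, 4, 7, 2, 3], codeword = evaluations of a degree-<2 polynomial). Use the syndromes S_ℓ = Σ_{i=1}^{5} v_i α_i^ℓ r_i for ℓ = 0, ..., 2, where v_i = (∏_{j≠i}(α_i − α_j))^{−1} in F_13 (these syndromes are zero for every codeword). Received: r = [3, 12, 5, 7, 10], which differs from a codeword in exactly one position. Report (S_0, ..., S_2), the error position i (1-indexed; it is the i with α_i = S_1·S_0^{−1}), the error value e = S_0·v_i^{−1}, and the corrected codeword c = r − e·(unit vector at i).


S = (12, 11, 9), error at position 4, error magnitude e = 12, c = [3, 12, 5, 8, 10].

Step 1: column multipliers v_i = (∏_{j≠i}(α_i − α_j))^{−1} mod 13.
  i = 1 (α = 6): (6−4)(6−7)(6−2)(6−3) = 2·(−1)·4·3 = −24 ≡ 2, so v_1 = 2^{−1} = 7 (mod 13).
  i = 2 (α = 4): (4−6)(4−7)(4−2)(4−3) = (−2)·(−3)·2·1 = 12 ≡ 12, so v_2 = 12^{−1} = 12 (mod 13).
  i = 3 (α = 7): (7−6)(7−4)(7−2)(7−3) = 1·3·5·4 = 60 ≡ 8, so v_3 = 8^{−1} = 5 (mod 13).
  i = 4 (α = 2): (2−6)(2−4)(2−7)(2−3) = (−4)·(−2)·(−5)·(−1) = 40 ≡ 1, so v_4 = 1^{−1} = 1 (mod 13).
  i = 5 (α = 3): (3−6)(3−4)(3−7)(3−2) = (−3)·(−1)·(−4)·1 = −12 ≡ 1, so v_5 = 1^{−1} = 1 (mod 13).
  v = [7, 12, 5, 1, 1].
Step 2: syndromes of r = [3, 12, 5, 7, 10] (all sums mod 13).
  S_0 = Σ v_i r_i = 7·3 + 12·12 + 5·5 + 1·7 + 1·10 = 207 ≡ 12.
  S_1 = Σ v_i α_i r_i = 7·6·3 + 12·4·12 + 5·7·5 + 1·2·7 + 1·3·10 = 921 ≡ 11.
  α_i^2 mod 13 = [10, 3, 10, 4, 9].
  S_2 = Σ v_i α_i^2 r_i = 7·10·3 + 12·3·12 + 5·10·5 + 1·4·7 + 1·9·10 = 1010 ≡ 9.
  S = (12, 11, 9) ≠ 0, so r is not a codeword (an error is present).
Step 3: locate the error. For a single error e at position i, S_ℓ = v_i·e·α_i^ℓ, so α_err = S_1/S_0.
  S_0^{−1} = 12^{−1} = 12 (mod 13), so α_err = 11·12 = 132 ≡ 2 = α_4. Error position i = 4.
  Consistency check: S_2/S_1 = 9·6 = 54 ≡ 2 = α_err ✓ (single-error assumption holds).
Step 4: error magnitude e = S_0/v_4 = S_0·∏_{j≠4}(α_4 − α_j) = 12·1 = 12 ≡ 12 (mod 13).
Step 5: correct position 4: c_4 = r_4 − e = 7 − 12 ≡ 8 (mod 13). Hence c = [3, 12, 5, 8, 10].
  Check: interpolating c through the α_i gives m(x) = 4 + 2·x (degree < 2) with m(α_i) = c_i for every i, so c is indeed a codeword.


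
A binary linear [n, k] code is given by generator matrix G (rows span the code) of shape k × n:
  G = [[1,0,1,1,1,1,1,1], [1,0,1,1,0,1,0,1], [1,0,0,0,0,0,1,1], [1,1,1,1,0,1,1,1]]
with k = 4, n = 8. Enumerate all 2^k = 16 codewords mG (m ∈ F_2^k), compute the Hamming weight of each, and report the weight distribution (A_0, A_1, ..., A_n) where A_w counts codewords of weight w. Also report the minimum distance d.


Weight distribution: A_0 = 1, A_2 = 3, A_3 = 3, A_4 = 3, A_5 = 2, A_6 = 1, A_7 = 3. Minimum distance d = 2.

Enumerate all 2^4 = 16 messages m ∈ F_2^4.
For each, compute codeword c = mG in F_2^8, then tally its weight.
  m = 0000 → c = 00000000, weight = 0.
  m = 1000 → c = 10111111, weight = 7.
  m = 0100 → c = 10110101, weight = 5.
  m = 1100 → c = 00001010, weight = 2.
  m = 0010 → c = 10000011, weight = 3.
  m = 1010 → c = 00111100, weight = 4.
  m = 0110 → c = 00110110, weight = 4.
  m = 1110 → c = 10001001, weight = 3.
  m = 0001 → c = 11110111, weight = 7.
  m = 1001 → c = 01001000, weight = 2.
  m = 0101 → c = 01000010, weight = 2.
  m = 1101 → c = 11111101, weight = 7.
  m = 0011 → c = 01110100, weight = 4.
  m = 1011 → c = 11001011, weight = 5.
  m = 0111 → c = 11000001, weight = 3.
  m = 1111 → c = 01111110, weight = 6.
Tally weights:
  weight 0: 1 codewords.
  weight 2: 3 codewords.
  weight 3: 3 codewords.
  weight 4: 3 codewords.
  weight 5: 2 codewords.
  weight 6: 1 codewords.
  weight 7: 3 codewords.
Minimum distance d = smallest w > 0 with A_w > 0 = 2.
Sanity: Σ A_w = 16 = 2^4 = 16 ✓.


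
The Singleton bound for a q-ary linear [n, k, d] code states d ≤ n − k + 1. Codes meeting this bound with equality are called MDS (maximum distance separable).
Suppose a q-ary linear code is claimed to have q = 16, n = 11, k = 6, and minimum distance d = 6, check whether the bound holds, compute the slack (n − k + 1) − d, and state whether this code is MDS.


Singleton RHS = n − k + 1 = 6, slack = 0, bound satisfied, MDS.

Singleton bound: d ≤ n − k + 1.
Here n = 11, k = 6, so n − k + 1 = 6.
Given d = 6, check d ≤ 6: YES.
Slack = (n − k + 1) − d = 0.
The code is MDS (slack = 0).
Description: the claimed parameters are [11, 6, 6]_16; such a code would be MDS (meets Singleton bound).


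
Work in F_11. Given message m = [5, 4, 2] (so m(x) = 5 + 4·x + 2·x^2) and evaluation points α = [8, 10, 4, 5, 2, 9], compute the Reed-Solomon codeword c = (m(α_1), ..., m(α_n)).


c = [0, 3, 9, 9, 10, 5]

Message polynomial: m(x) = 5 + 4·x + 2·x^2 (mod 11).
For each evaluation point α_i, compute m(α_i) mod 11:
  α_1 = 8: Horner steps 2 → 9 → 0, so m(8) = 0.
  α_2 = 10: Horner steps 2 → 2 → 3, so m(10) = 3.
  α_3 = 4: Horner steps 2 → 1 → 9, so m(4) = 9.
  α_4 = 5: Horner steps 2 → 3 → 9, so m(5) = 9.
  α_5 = 2: Horner steps 2 → 8 → 10, so m(2) = 10.
  α_6 = 9: Horner steps 2 → 0 → 5, so m(9) = 5.
Codeword c = [0, 3, 9, 9, 10, 5] ∈ F_11^6.


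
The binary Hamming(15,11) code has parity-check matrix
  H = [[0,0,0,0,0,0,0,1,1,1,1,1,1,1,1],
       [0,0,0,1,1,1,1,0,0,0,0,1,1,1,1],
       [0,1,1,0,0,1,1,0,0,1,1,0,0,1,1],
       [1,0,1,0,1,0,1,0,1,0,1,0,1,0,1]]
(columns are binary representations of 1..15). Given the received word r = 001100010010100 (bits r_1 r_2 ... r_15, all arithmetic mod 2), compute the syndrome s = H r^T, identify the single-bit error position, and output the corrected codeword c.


s = (1, 0, 0, 1)^T, error position = 9, corrected codeword c = 001100011010100

Compute s = H r^T mod 2 one row at a time:
  s_1 = 1 + 0 + 0 + 1 + 0 + 1 + 0 + 0 = 3 ≡ 1 (mod 2).
  s_2 = 1 + 0 + 0 + 0 + 0 + 1 + 0 + 0 = 2 ≡ 0 (mod 2).
  s_3 = 0 + 1 + 0 + 0 + 0 + 1 + 0 + 0 = 2 ≡ 0 (mod 2).
  s_4 = 0 + 1 + 0 + 0 + 0 + 1 + 1 + 0 = 3 ≡ 1 (mod 2).
s = (1, 0, 0, 1)^T — this equals column 9 of H (binary 1001), so error is at position 9.
Correct: flip bit 9 of r = 001100010010100 to get c = 001100011010100.


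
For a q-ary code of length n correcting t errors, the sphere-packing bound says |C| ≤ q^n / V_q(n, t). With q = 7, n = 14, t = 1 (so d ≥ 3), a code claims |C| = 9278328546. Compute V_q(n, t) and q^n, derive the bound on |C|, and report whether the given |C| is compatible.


V_q(n, t) = 85, q^n = 678223072849, Hamming bound = 7979094974, |C| = 9278328546 > bound (violated).

Step 1: Compute V_q(n, t) = Σ_{j=0}^1 C(n, j) (q−1)^j.
  j = 0: C(14,0)·(6)^0 = 1·1 = 1.
  j = 1: C(14,1)·(6)^1 = 14·6 = 84.
  V_q(n, t) = 1 + 84 = 85.
Step 2: q^n = 7^14 = 678223072849.
Step 3: Hamming bound ⌊q^n / V_q(n,t)⌋ = ⌊678223072849/85⌋ = 7979094974.
Step 4: Compare |C| = 9278328546 to 7979094974: violated.
The claimed |C| lies above the Hamming bound, so no 7-ary code of length 14 with d ≥ 3 can have 9278328546 codewords.


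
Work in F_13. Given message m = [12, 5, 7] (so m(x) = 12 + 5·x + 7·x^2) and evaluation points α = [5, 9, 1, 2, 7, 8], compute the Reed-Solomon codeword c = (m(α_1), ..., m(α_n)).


c = [4, 0, 11, 11, 0, 6]

Message polynomial: m(x) = 12 + 5·x + 7·x^2 (mod 13).
For each evaluation point α_i, compute m(α_i) mod 13:
  α_1 = 5: Horner steps 7 → 1 → 4, so m(5) = 4.
  α_2 = 9: Horner steps 7 → 3 → 0, so m(9) = 0.
  α_3 = 1: Horner steps 7 → 12 → 11, so m(1) = 11.
  α_4 = 2: Horner steps 7 → 6 → 11, so m(2) = 11.
  α_5 = 7: Horner steps 7 → 2 → 0, so m(7) = 0.
  α_6 = 8: Horner steps 7 → 9 → 6, so m(8) = 6.
Codeword c = [4, 0, 11, 11, 0, 6] ∈ F_13^6.


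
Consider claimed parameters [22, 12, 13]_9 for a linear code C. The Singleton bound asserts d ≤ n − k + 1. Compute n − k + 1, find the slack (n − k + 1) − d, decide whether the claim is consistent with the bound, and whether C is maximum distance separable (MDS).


Singleton RHS = n − k + 1 = 11, slack = -2, bound violated (no such code; not MDS).

Singleton bound: d ≤ n − k + 1.
Here n = 22, k = 12, so n − k + 1 = 11.
Given d = 13, check d ≤ 11: NO.
Slack = (n − k + 1) − d = -2.
The slack is negative: d = 13 exceeds n − k + 1 = 11 by 2, so the Singleton bound is violated and no linear [22, 12, 13]_9 code can exist. In particular it is not MDS (MDS requires d = n − k + 1 exactly).
Description: the claimed parameters are [22, 12, 13]_9; such a code would be impossible (violates the Singleton bound).


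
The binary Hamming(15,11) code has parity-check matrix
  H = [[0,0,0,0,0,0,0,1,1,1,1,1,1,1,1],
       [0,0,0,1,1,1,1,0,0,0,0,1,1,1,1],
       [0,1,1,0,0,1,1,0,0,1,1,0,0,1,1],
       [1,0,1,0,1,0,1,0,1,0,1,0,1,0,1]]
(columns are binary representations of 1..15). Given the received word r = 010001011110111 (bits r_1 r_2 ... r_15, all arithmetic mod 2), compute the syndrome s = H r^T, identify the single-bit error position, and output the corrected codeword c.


s = (1, 0, 0, 0)^T, error position = 8, corrected codeword c = 010001001110111

Compute s = H r^T mod 2 one row at a time:
  s_1 = 1 + 1 + 1 + 1 + 0 + 1 + 1 + 1 = 7 ≡ 1 (mod 2).
  s_2 = 0 + 0 + 1 + 0 + 0 + 1 + 1 + 1 = 4 ≡ 0 (mod 2).
  s_3 = 1 + 0 + 1 + 0 + 1 + 1 + 1 + 1 = 6 ≡ 0 (mod 2).
  s_4 = 0 + 0 + 0 + 0 + 1 + 1 + 1 + 1 = 4 ≡ 0 (mod 2).
s = (1, 0, 0, 0)^T — this equals column 8 of H (binary 1000), so error is at position 8.
Correct: flip bit 8 of r = 010001011110111 to get c = 010001001110111.


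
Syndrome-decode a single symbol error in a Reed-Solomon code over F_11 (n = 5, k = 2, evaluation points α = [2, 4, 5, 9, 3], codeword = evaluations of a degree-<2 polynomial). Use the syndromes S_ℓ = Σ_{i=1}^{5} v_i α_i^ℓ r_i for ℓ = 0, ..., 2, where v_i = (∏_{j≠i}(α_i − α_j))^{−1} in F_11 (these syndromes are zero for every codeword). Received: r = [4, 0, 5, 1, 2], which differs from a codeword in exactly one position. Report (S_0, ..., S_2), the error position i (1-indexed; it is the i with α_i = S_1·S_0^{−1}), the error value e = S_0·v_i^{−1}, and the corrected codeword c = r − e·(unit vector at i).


S = (2, 10, 6), error at position 3, error magnitude e = 7, c = [4, 0, 9, 1, 2].

Step 1: column multipliers v_i = (∏_{j≠i}(α_i − α_j))^{−1} mod 11.
  i = 1 (α = 2): (2−4)(2−5)(2−9)(2−3) = (−2)·(−3)·(−7)·(−1) = 42 ≡ 9, so v_1 = 9^{−1} = 5 (mod 11).
  i = 2 (α = 4): (4−2)(4−5)(4−9)(4−3) = 2·(−1)·(−5)·1 = 10 ≡ 10, so v_2 = 10^{−1} = 10 (mod 11).
  i = 3 (α = 5): (5−2)(5−4)(5−9)(5−3) = 3·1·(−4)·2 = −24 ≡ 9, so v_3 = 9^{−1} = 5 (mod 11).
  i = 4 (α = 9): (9−2)(9−4)(9−5)(9−3) = 7·5·4·6 = 840 ≡ 4, so v_4 = 4^{−1} = 3 (mod 11).
  i = 5 (α = 3): (3−2)(3−4)(3−5)(3−9) = 1·(−1)·(−2)·(−6) = −12 ≡ 10, so v_5 = 10^{−1} = 10 (mod 11).
  v = [5, 10, 5, 3, 10].
Step 2: syndromes of r = [4, 0, 5, 1, 2] (all sums mod 11).
  S_0 = Σ v_i r_i = 5·4 + 10·0 + 5·5 + 3·1 + 10·2 = 68 ≡ 2.
  S_1 = Σ v_i α_i r_i = 5·2·4 + 10·4·0 + 5·5·5 + 3·9·1 + 10·3·2 = 252 ≡ 10.
  α_i^2 mod 11 = [4, 5, 3, 4, 9].
  S_2 = Σ v_i α_i^2 r_i = 5·4·4 + 10·5·0 + 5·3·5 + 3·4·1 + 10·9·2 = 347 ≡ 6.
  S = (2, 10, 6) ≠ 0, so r is not a codeword (an error is present).
Step 3: locate the error. For a single error e at position i, S_ℓ = v_i·e·α_i^ℓ, so α_err = S_1/S_0.
  S_0^{−1} = 2^{−1} = 6 (mod 11), so α_err = 10·6 = 60 ≡ 5 = α_3. Error position i = 3.
  Consistency check: S_2/S_1 = 6·10 = 60 ≡ 5 = α_err ✓ (single-error assumption holds).
Step 4: error magnitude e = S_0/v_3 = S_0·∏_{j≠3}(α_3 − α_j) = 2·9 = 18 ≡ 7 (mod 11).
Step 5: correct position 3: c_3 = r_3 − e = 5 − 7 ≡ 9 (mod 11). Hence c = [4, 0, 9, 1, 2].
  Check: interpolating c through the α_i gives m(x) = 8 + 9·x (degree < 2) with m(α_i) = c_i for every i, so c is indeed a codeword.


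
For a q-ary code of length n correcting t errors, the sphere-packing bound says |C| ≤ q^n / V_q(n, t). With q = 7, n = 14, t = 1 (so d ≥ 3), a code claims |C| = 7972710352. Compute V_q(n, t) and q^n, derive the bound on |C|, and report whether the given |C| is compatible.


V_q(n, t) = 85, q^n = 678223072849, Hamming bound = 7979094974, |C| = 7972710352 ≤ bound (satisfied).

Step 1: Compute V_q(n, t) = Σ_{j=0}^1 C(n, j) (q−1)^j.
  j = 0: C(14,0)·(6)^0 = 1·1 = 1.
  j = 1: C(14,1)·(6)^1 = 14·6 = 84.
  V_q(n, t) = 1 + 84 = 85.
Step 2: q^n = 7^14 = 678223072849.
Step 3: Hamming bound ⌊q^n / V_q(n,t)⌋ = ⌊678223072849/85⌋ = 7979094974.
Step 4: Compare |C| = 7972710352 to 7979094974: satisfied.
The claimed |C| lies below the Hamming bound.


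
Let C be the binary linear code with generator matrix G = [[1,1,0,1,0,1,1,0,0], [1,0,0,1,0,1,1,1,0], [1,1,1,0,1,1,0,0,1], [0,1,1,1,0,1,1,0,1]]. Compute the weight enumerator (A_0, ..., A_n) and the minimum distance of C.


Weight distribution: A_0 = 1, A_2 = 1, A_3 = 3, A_4 = 1, A_5 = 4, A_6 = 5, A_7 = 1. Minimum distance d = 2.

Enumerate all 2^4 = 16 messages m ∈ F_2^4.
For each, compute codeword c = mG in F_2^9, then tally its weight.
  m = 0000 → c = 000000000, weight = 0.
  m = 1000 → c = 110101100, weight = 5.
  m = 0100 → c = 100101110, weight = 5.
  m = 1100 → c = 010000010, weight = 2.
  m = 0010 → c = 111011001, weight = 6.
  m = 1010 → c = 001110101, weight = 5.
  m = 0110 → c = 011110111, weight = 7.
  m = 1110 → c = 101011011, weight = 6.
  m = 0001 → c = 011101101, weight = 6.
  m = 1001 → c = 101000001, weight = 3.
  m = 0101 → c = 111000011, weight = 5.
  m = 1101 → c = 001101111, weight = 6.
  m = 0011 → c = 100110100, weight = 4.
  m = 1011 → c = 010011000, weight = 3.
  m = 0111 → c = 000011010, weight = 3.
  m = 1111 → c = 110110110, weight = 6.
Tally weights:
  weight 0: 1 codewords.
  weight 2: 1 codewords.
  weight 3: 3 codewords.
  weight 4: 1 codewords.
  weight 5: 4 codewords.
  weight 6: 5 codewords.
  weight 7: 1 codewords.
Minimum distance d = smallest w > 0 with A_w > 0 = 2.
Sanity: Σ A_w = 16 = 2^4 = 16 ✓.


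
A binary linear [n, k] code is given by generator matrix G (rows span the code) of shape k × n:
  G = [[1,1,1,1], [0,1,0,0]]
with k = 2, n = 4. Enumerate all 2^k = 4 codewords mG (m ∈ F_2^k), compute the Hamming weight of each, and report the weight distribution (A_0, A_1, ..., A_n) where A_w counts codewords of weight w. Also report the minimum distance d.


Weight distribution: A_0 = 1, A_1 = 1, A_3 = 1, A_4 = 1. Minimum distance d = 1.

Enumerate all 2^2 = 4 messages m ∈ F_2^2.
For each, compute codeword c = mG in F_2^4, then tally its weight.
  m = 00 → c = 0000, weight = 0.
  m = 10 → c = 1111, weight = 4.
  m = 01 → c = 0100, weight = 1.
  m = 11 → c = 1011, weight = 3.
Tally weights:
  weight 0: 1 codewords.
  weight 1: 1 codewords.
  weight 3: 1 codewords.
  weight 4: 1 codewords.
Minimum distance d = smallest w > 0 with A_w > 0 = 1.
Sanity: Σ A_w = 4 = 2^2 = 4 ✓.


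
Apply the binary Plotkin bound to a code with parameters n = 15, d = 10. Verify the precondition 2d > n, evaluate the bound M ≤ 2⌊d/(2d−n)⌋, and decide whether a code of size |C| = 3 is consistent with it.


Plotkin bound M ≤ 4; given |C| = 3 ≤ bound (satisfied).

Check applicability: 2d = 20, n = 15.
2d − n = 5 > 0, so Plotkin applies.
Compute d/(2d−n) = 10/5 ≈ 2.0000.
⌊d/(2d−n)⌋ = 2.
Plotkin bound: M ≤ 2·2 = 4.
Given |C| = 3, check: satisfied.
This |C| is below the Plotkin bound.


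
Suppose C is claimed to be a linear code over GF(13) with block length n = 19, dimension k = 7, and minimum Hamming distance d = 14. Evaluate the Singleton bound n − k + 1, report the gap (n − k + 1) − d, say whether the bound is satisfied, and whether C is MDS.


Singleton RHS = n − k + 1 = 13, slack = -1, bound violated (no such code; not MDS).

Singleton bound: d ≤ n − k + 1.
Here n = 19, k = 7, so n − k + 1 = 13.
Given d = 14, check d ≤ 13: NO.
Slack = (n − k + 1) − d = -1.
The slack is negative: d = 14 exceeds n − k + 1 = 13 by 1, so the Singleton bound is violated and no linear [19, 7, 14]_13 code can exist. In particular it is not MDS (MDS requires d = n − k + 1 exactly).
Description: the claimed parameters are [19, 7, 14]_13; such a code would be impossible (violates the Singleton bound).


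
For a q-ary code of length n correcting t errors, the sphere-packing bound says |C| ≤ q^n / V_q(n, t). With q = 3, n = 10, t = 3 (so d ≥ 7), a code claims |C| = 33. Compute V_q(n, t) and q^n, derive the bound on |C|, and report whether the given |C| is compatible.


V_q(n, t) = 1161, q^n = 59049, Hamming bound = 50, |C| = 33 ≤ bound (satisfied).

Step 1: Compute V_q(n, t) = Σ_{j=0}^3 C(n, j) (q−1)^j.
  j = 0: C(10,0)·(2)^0 = 1·1 = 1.
  j = 1: C(10,1)·(2)^1 = 10·2 = 20.
  j = 2: C(10,2)·(2)^2 = 45·4 = 180.
  j = 3: C(10,3)·(2)^3 = 120·8 = 960.
  V_q(n, t) = 1 + 20 + 180 + 960 = 1161.
Step 2: q^n = 3^10 = 59049.
Step 3: Hamming bound ⌊q^n / V_q(n,t)⌋ = ⌊59049/1161⌋ = 50.
Step 4: Compare |C| = 33 to 50: satisfied.
The claimed |C| lies below the Hamming bound.


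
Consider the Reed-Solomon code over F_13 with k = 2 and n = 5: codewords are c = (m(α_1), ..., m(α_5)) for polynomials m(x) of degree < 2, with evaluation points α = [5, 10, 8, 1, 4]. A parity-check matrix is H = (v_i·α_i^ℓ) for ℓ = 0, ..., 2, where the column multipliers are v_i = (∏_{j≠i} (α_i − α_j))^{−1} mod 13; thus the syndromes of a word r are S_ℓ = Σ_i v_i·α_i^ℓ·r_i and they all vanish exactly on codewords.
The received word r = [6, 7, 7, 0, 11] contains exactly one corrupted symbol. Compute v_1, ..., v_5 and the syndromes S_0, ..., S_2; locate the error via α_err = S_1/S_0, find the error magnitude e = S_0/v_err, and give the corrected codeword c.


S = (3, 11, 10), error at position 3, error magnitude e = 3, c = [6, 7, 4, 0, 11].

Step 1: column multipliers v_i = (∏_{j≠i}(α_i − α_j))^{−1} mod 13.
  i = 1 (α = 5): (5−10)(5−8)(5−1)(5−4) = (−5)·(−3)·4·1 = 60 ≡ 8, so v_1 = 8^{−1} = 5 (mod 13).
  i = 2 (α = 10): (10−5)(10−8)(10−1)(10−4) = 5·2·9·6 = 540 ≡ 7, so v_2 = 7^{−1} = 2 (mod 13).
  i = 3 (α = 8): (8−5)(8−10)(8−1)(8−4) = 3·(−2)·7·4 = −168 ≡ 1, so v_3 = 1^{−1} = 1 (mod 13).
  i = 4 (α = 1): (1−5)(1−10)(1−8)(1−4) = (−4)·(−9)·(−7)·(−3) = 756 ≡ 2, so v_4 = 2^{−1} = 7 (mod 13).
  i = 5 (α = 4): (4−5)(4−10)(4−8)(4−1) = (−1)·(−6)·(−4)·3 = −72 ≡ 6, so v_5 = 6^{−1} = 11 (mod 13).
  v = [5, 2, 1, 7, 11].
Step 2: syndromes of r = [6, 7, 7, 0, 11] (all sums mod 13).
  S_0 = Σ v_i r_i = 5·6 + 2·7 + 1·7 + 7·0 + 11·11 = 172 ≡ 3.
  S_1 = Σ v_i α_i r_i = 5·5·6 + 2·10·7 + 1·8·7 + 7·1·0 + 11·4·11 = 830 ≡ 11.
  α_i^2 mod 13 = [12, 9, 12, 1, 3].
  S_2 = Σ v_i α_i^2 r_i = 5·12·6 + 2·9·7 + 1·12·7 + 7·1·0 + 11·3·11 = 933 ≡ 10.
  S = (3, 11, 10) ≠ 0, so r is not a codeword (an error is present).
Step 3: locate the error. For a single error e at position i, S_ℓ = v_i·e·α_i^ℓ, so α_err = S_1/S_0.
  S_0^{−1} = 3^{−1} = 9 (mod 13), so α_err = 11·9 = 99 ≡ 8 = α_3. Error position i = 3.
  Consistency check: S_2/S_1 = 10·6 = 60 ≡ 8 = α_err ✓ (single-error assumption holds).
Step 4: error magnitude e = S_0/v_3 = S_0·∏_{j≠3}(α_3 − α_j) = 3·1 = 3 ≡ 3 (mod 13).
Step 5: correct position 3: c_3 = r_3 − e = 7 − 3 ≡ 4 (mod 13). Hence c = [6, 7, 4, 0, 11].
  Check: interpolating c through the α_i gives m(x) = 5 + 8·x (degree < 2) with m(α_i) = c_i for every i, so c is indeed a codeword.


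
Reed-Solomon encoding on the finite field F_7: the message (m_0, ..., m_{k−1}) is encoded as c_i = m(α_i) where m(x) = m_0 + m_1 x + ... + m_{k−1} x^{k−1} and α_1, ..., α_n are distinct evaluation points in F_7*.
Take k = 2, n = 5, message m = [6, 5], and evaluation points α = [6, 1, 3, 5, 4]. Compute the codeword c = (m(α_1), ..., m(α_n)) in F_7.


c = [1, 4, 0, 3, 5]

Message polynomial: m(x) = 6 + 5·x (mod 7).
For each evaluation point α_i, compute m(α_i) mod 7:
  α_1 = 6: Horner steps 5 → 1, so m(6) = 1.
  α_2 = 1: Horner steps 5 → 4, so m(1) = 4.
  α_3 = 3: Horner steps 5 → 0, so m(3) = 0.
  α_4 = 5: Horner steps 5 → 3, so m(5) = 3.
  α_5 = 4: Horner steps 5 → 5, so m(4) = 5.
Codeword c = [1, 4, 0, 3, 5] ∈ F_7^5.


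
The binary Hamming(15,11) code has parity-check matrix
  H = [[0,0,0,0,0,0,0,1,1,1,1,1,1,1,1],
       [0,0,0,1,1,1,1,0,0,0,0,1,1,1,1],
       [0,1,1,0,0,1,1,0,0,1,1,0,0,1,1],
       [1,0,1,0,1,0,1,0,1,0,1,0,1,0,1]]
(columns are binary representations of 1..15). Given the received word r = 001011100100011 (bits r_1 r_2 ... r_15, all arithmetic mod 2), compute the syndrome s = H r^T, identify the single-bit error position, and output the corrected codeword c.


s = (1, 1, 0, 0)^T, error position = 12, corrected codeword c = 001011100101011

Compute s = H r^T mod 2 one row at a time:
  s_1 = 0 + 0 + 1 + 0 + 0 + 0 + 1 + 1 = 3 ≡ 1 (mod 2).
  s_2 = 0 + 1 + 1 + 1 + 0 + 0 + 1 + 1 = 5 ≡ 1 (mod 2).
  s_3 = 0 + 1 + 1 + 1 + 1 + 0 + 1 + 1 = 6 ≡ 0 (mod 2).
  s_4 = 0 + 1 + 1 + 1 + 0 + 0 + 0 + 1 = 4 ≡ 0 (mod 2).
s = (1, 1, 0, 0)^T — this equals column 12 of H (binary 1100), so error is at position 12.
Correct: flip bit 12 of r = 001011100100011 to get c = 001011100101011.


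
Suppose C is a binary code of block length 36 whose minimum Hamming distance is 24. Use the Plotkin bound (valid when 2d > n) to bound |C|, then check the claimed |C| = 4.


Plotkin bound M ≤ 4; given |C| = 4 ≤ bound (satisfied).

Check applicability: 2d = 48, n = 36.
2d − n = 12 > 0, so Plotkin applies.
Compute d/(2d−n) = 24/12 ≈ 2.0000.
⌊d/(2d−n)⌋ = 2.
Plotkin bound: M ≤ 2·2 = 4.
Given |C| = 4, check: satisfied.
This |C| is at the Plotkin bound.


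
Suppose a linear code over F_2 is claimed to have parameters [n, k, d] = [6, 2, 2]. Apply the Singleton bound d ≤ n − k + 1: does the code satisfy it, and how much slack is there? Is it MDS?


Singleton RHS = n − k + 1 = 5, slack = 3, bound satisfied, not MDS.

Singleton bound: d ≤ n − k + 1.
Here n = 6, k = 2, so n − k + 1 = 5.
Given d = 2, check d ≤ 5: YES.
Slack = (n − k + 1) − d = 3.
The code is NOT MDS (slack = 3 > 0).
Description: the claimed parameters are [6, 2, 2]_2; such a code would be non-MDS.


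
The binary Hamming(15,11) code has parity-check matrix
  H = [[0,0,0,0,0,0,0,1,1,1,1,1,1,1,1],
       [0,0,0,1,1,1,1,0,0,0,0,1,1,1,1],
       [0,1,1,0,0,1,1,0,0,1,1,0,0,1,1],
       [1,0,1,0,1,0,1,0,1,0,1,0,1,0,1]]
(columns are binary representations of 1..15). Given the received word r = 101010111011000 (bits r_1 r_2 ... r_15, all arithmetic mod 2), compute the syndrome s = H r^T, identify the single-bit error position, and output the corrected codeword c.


s = (0, 1, 1, 0)^T, error position = 6, corrected codeword c = 101011111011000

Compute s = H r^T mod 2 one row at a time:
  s_1 = 1 + 1 + 0 + 1 + 1 + 0 + 0 + 0 = 4 ≡ 0 (mod 2).
  s_2 = 0 + 1 + 0 + 1 + 1 + 0 + 0 + 0 = 3 ≡ 1 (mod 2).
  s_3 = 0 + 1 + 0 + 1 + 0 + 1 + 0 + 0 = 3 ≡ 1 (mod 2).
  s_4 = 1 + 1 + 1 + 1 + 1 + 1 + 0 + 0 = 6 ≡ 0 (mod 2).
s = (0, 1, 1, 0)^T — this equals column 6 of H (binary 0110), so error is at position 6.
Correct: flip bit 6 of r = 101010111011000 to get c = 101011111011000.


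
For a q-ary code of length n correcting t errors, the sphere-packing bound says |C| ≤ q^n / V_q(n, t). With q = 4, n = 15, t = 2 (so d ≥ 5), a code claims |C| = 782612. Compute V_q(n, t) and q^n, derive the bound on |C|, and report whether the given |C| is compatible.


V_q(n, t) = 991, q^n = 1073741824, Hamming bound = 1083493, |C| = 782612 ≤ bound (satisfied).

Step 1: Compute V_q(n, t) = Σ_{j=0}^2 C(n, j) (q−1)^j.
  j = 0: C(15,0)·(3)^0 = 1·1 = 1.
  j = 1: C(15,1)·(3)^1 = 15·3 = 45.
  j = 2: C(15,2)·(3)^2 = 105·9 = 945.
  V_q(n, t) = 1 + 45 + 945 = 991.
Step 2: q^n = 4^15 = 1073741824.
Step 3: Hamming bound ⌊q^n / V_q(n,t)⌋ = ⌊1073741824/991⌋ = 1083493.
Step 4: Compare |C| = 782612 to 1083493: satisfied.
The claimed |C| lies below the Hamming bound.


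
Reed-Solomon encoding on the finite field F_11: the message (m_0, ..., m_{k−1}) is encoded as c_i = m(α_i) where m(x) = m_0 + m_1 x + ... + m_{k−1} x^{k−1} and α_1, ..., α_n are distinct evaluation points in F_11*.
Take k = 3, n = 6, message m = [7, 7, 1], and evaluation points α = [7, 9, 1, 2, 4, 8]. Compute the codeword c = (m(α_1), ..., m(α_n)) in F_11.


c = [6, 8, 4, 3, 7, 6]

Message polynomial: m(x) = 7 + 7·x + 1·x^2 (mod 11).
For each evaluation point α_i, compute m(α_i) mod 11:
  α_1 = 7: Horner steps 1 → 3 → 6, so m(7) = 6.
  α_2 = 9: Horner steps 1 → 5 → 8, so m(9) = 8.
  α_3 = 1: Horner steps 1 → 8 → 4, so m(1) = 4.
  α_4 = 2: Horner steps 1 → 9 → 3, so m(2) = 3.
  α_5 = 4: Horner steps 1 → 0 → 7, so m(4) = 7.
  α_6 = 8: Horner steps 1 → 4 → 6, so m(8) = 6.
Codeword c = [6, 8, 4, 3, 7, 6] ∈ F_11^6.


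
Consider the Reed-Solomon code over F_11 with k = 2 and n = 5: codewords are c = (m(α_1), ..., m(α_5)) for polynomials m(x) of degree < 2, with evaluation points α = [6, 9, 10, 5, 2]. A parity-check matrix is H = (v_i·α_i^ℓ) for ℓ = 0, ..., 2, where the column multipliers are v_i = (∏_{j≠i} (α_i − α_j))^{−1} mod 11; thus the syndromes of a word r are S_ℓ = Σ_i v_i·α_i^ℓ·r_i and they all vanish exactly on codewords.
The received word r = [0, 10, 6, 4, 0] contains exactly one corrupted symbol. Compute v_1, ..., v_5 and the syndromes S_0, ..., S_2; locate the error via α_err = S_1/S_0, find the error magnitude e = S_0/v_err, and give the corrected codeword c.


S = (6, 1, 2), error at position 5, error magnitude e = 6, c = [0, 10, 6, 4, 5].

Step 1: column multipliers v_i = (∏_{j≠i}(α_i − α_j))^{−1} mod 11.
  i = 1 (α = 6): (6−9)(6−10)(6−5)(6−2) = (−3)·(−4)·1·4 = 48 ≡ 4, so v_1 = 4^{−1} = 3 (mod 11).
  i = 2 (α = 9): (9−6)(9−10)(9−5)(9−2) = 3·(−1)·4·7 = −84 ≡ 4, so v_2 = 4^{−1} = 3 (mod 11).
  i = 3 (α = 10): (10−6)(10−9)(10−5)(10−2) = 4·1·5·8 = 160 ≡ 6, so v_3 = 6^{−1} = 2 (mod 11).
  i = 4 (α = 5): (5−6)(5−9)(5−10)(5−2) = (−1)·(−4)·(−5)·3 = −60 ≡ 6, so v_4 = 6^{−1} = 2 (mod 11).
  i = 5 (α = 2): (2−6)(2−9)(2−10)(2−5) = (−4)·(−7)·(−8)·(−3) = 672 ≡ 1, so v_5 = 1^{−1} = 1 (mod 11).
  v = [3, 3, 2, 2, 1].
Step 2: syndromes of r = [0, 10, 6, 4, 0] (all sums mod 11).
  S_0 = Σ v_i r_i = 3·0 + 3·10 + 2·6 + 2·4 + 1·0 = 50 ≡ 6.
  S_1 = Σ v_i α_i r_i = 3·6·0 + 3·9·10 + 2·10·6 + 2·5·4 + 1·2·0 = 430 ≡ 1.
  α_i^2 mod 11 = [3, 4, 1, 3, 4].
  S_2 = Σ v_i α_i^2 r_i = 3·3·0 + 3·4·10 + 2·1·6 + 2·3·4 + 1·4·0 = 156 ≡ 2.
  S = (6, 1, 2) ≠ 0, so r is not a codeword (an error is present).
Step 3: locate the error. For a single error e at position i, S_ℓ = v_i·e·α_i^ℓ, so α_err = S_1/S_0.
  S_0^{−1} = 6^{−1} = 2 (mod 11), so α_err = 1·2 = 2 ≡ 2 = α_5. Error position i = 5.
  Consistency check: S_2/S_1 = 2·1 = 2 ≡ 2 = α_err ✓ (single-error assumption holds).
Step 4: error magnitude e = S_0/v_5 = S_0·∏_{j≠5}(α_5 − α_j) = 6·1 = 6 ≡ 6 (mod 11).
Step 5: correct position 5: c_5 = r_5 − e = 0 − 6 ≡ 5 (mod 11). Hence c = [0, 10, 6, 4, 5].
  Check: interpolating c through the α_i gives m(x) = 2 + 7·x (degree < 2) with m(α_i) = c_i for every i, so c is indeed a codeword.


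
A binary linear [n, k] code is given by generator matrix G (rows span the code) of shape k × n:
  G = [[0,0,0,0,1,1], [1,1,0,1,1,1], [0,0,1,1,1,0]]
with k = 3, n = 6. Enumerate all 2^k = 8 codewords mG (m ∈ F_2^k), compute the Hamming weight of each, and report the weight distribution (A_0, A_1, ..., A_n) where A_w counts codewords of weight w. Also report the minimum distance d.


Weight distribution: A_0 = 1, A_2 = 1, A_3 = 3, A_4 = 2, A_5 = 1. Minimum distance d = 2.

Enumerate all 2^3 = 8 messages m ∈ F_2^3.
For each, compute codeword c = mG in F_2^6, then tally its weight.
  m = 000 → c = 000000, weight = 0.
  m = 100 → c = 000011, weight = 2.
  m = 010 → c = 110111, weight = 5.
  m = 110 → c = 110100, weight = 3.
  m = 001 → c = 001110, weight = 3.
  m = 101 → c = 001101, weight = 3.
  m = 011 → c = 111001, weight = 4.
  m = 111 → c = 111010, weight = 4.
Tally weights:
  weight 0: 1 codewords.
  weight 2: 1 codewords.
  weight 3: 3 codewords.
  weight 4: 2 codewords.
  weight 5: 1 codewords.
Minimum distance d = smallest w > 0 with A_w > 0 = 2.
Sanity: Σ A_w = 8 = 2^3 = 8 ✓.


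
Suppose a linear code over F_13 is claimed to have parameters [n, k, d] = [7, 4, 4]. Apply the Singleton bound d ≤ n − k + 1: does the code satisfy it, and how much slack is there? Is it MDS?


Singleton RHS = n − k + 1 = 4, slack = 0, bound satisfied, MDS.

Singleton bound: d ≤ n − k + 1.
Here n = 7, k = 4, so n − k + 1 = 4.
Given d = 4, check d ≤ 4: YES.
Slack = (n − k + 1) − d = 0.
The code is MDS (slack = 0).
Description: the claimed parameters are [7, 4, 4]_13; such a code would be MDS (meets Singleton bound).


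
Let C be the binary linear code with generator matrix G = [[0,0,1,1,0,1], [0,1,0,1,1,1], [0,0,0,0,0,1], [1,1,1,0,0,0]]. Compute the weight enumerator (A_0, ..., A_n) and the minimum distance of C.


Weight distribution: A_0 = 1, A_1 = 1, A_2 = 2, A_3 = 6, A_4 = 5, A_5 = 1. Minimum distance d = 1.

Enumerate all 2^4 = 16 messages m ∈ F_2^4.
For each, compute codeword c = mG in F_2^6, then tally its weight.
  m = 0000 → c = 000000, weight = 0.
  m = 1000 → c = 001101, weight = 3.
  m = 0100 → c = 010111, weight = 4.
  m = 1100 → c = 011010, weight = 3.
  m = 0010 → c = 000001, weight = 1.
  m = 1010 → c = 001100, weight = 2.
  m = 0110 → c = 010110, weight = 3.
  m = 1110 → c = 011011, weight = 4.
  m = 0001 → c = 111000, weight = 3.
  m = 1001 → c = 110101, weight = 4.
  m = 0101 → c = 101111, weight = 5.
  m = 1101 → c = 100010, weight = 2.
  m = 0011 → c = 111001, weight = 4.
  m = 1011 → c = 110100, weight = 3.
  m = 0111 → c = 101110, weight = 4.
  m = 1111 → c = 100011, weight = 3.
Tally weights:
  weight 0: 1 codewords.
  weight 1: 1 codewords.
  weight 2: 2 codewords.
  weight 3: 6 codewords.
  weight 4: 5 codewords.
  weight 5: 1 codewords.
Minimum distance d = smallest w > 0 with A_w > 0 = 1.
Sanity: Σ A_w = 16 = 2^4 = 16 ✓.


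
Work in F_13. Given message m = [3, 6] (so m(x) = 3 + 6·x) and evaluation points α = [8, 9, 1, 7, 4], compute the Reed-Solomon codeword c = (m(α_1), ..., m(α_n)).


c = [12, 5, 9, 6, 1]

Message polynomial: m(x) = 3 + 6·x (mod 13).
For each evaluation point α_i, compute m(α_i) mod 13:
  α_1 = 8: Horner steps 6 → 12, so m(8) = 12.
  α_2 = 9: Horner steps 6 → 5, so m(9) = 5.
  α_3 = 1: Horner steps 6 → 9, so m(1) = 9.
  α_4 = 7: Horner steps 6 → 6, so m(7) = 6.
  α_5 = 4: Horner steps 6 → 1, so m(4) = 1.
Codeword c = [12, 5, 9, 6, 1] ∈ F_13^5.


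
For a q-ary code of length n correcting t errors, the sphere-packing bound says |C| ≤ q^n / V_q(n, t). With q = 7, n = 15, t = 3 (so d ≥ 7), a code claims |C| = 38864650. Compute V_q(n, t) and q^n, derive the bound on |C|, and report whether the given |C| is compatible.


V_q(n, t) = 102151, q^n = 4747561509943, Hamming bound = 46475918, |C| = 38864650 ≤ bound (satisfied).

Step 1: Compute V_q(n, t) = Σ_{j=0}^3 C(n, j) (q−1)^j.
  j = 0: C(15,0)·(6)^0 = 1·1 = 1.
  j = 1: C(15,1)·(6)^1 = 15·6 = 90.
  j = 2: C(15,2)·(6)^2 = 105·36 = 3780.
  j = 3: C(15,3)·(6)^3 = 455·216 = 98280.
  V_q(n, t) = 1 + 90 + 3780 + 98280 = 102151.
Step 2: q^n = 7^15 = 4747561509943.
Step 3: Hamming bound ⌊q^n / V_q(n,t)⌋ = ⌊4747561509943/102151⌋ = 46475918.
Step 4: Compare |C| = 38864650 to 46475918: satisfied.
The claimed |C| lies below the Hamming bound.


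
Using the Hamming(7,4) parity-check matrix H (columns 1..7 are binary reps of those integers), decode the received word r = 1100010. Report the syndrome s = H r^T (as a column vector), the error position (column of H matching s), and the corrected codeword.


s = (1, 0, 1)^T, error position = 5, corrected codeword c = 1100110

Compute s = H r^T mod 2 one row at a time:
  s_1 = 0 + 0 + 1 + 0 = 1 ≡ 1 (mod 2).
  s_2 = 1 + 0 + 1 + 0 = 2 ≡ 0 (mod 2).
  s_3 = 1 + 0 + 0 + 0 = 1 ≡ 1 (mod 2).
s = (1, 0, 1)^T — this equals column 5 of H (binary 101), so error is at position 5.
Correct: flip bit 5 of r = 1100010 to get c = 1100110.


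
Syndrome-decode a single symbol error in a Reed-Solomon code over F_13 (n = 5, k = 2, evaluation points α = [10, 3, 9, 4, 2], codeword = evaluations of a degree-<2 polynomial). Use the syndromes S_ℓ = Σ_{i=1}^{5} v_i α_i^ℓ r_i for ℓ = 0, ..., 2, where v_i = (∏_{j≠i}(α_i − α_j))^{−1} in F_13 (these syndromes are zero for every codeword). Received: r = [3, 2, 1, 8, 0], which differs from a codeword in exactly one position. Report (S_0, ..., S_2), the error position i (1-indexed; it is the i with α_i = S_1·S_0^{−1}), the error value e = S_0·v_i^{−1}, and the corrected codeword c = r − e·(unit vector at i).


S = (7, 2, 8), error at position 4, error magnitude e = 4, c = [3, 2, 1, 4, 0].

Step 1: column multipliers v_i = (∏_{j≠i}(α_i − α_j))^{−1} mod 13.
  i = 1 (α = 10): (10−3)(10−9)(10−4)(10−2) = 7·1·6·8 = 336 ≡ 11, so v_1 = 11^{−1} = 6 (mod 13).
  i = 2 (α = 3): (3−10)(3−9)(3−4)(3−2) = (−7)·(−6)·(−1)·1 = −42 ≡ 10, so v_2 = 10^{−1} = 4 (mod 13).
  i = 3 (α = 9): (9−10)(9−3)(9−4)(9−2) = (−1)·6·5·7 = −210 ≡ 11, so v_3 = 11^{−1} = 6 (mod 13).
  i = 4 (α = 4): (4−10)(4−3)(4−9)(4−2) = (−6)·1·(−5)·2 = 60 ≡ 8, so v_4 = 8^{−1} = 5 (mod 13).
  i = 5 (α = 2): (2−10)(2−3)(2−9)(2−4) = (−8)·(−1)·(−7)·(−2) = 112 ≡ 8, so v_5 = 8^{−1} = 5 (mod 13).
  v = [6, 4, 6, 5, 5].
Step 2: syndromes of r = [3, 2, 1, 8, 0] (all sums mod 13).
  S_0 = Σ v_i r_i = 6·3 + 4·2 + 6·1 + 5·8 + 5·0 = 72 ≡ 7.
  S_1 = Σ v_i α_i r_i = 6·10·3 + 4·3·2 + 6·9·1 + 5·4·8 + 5·2·0 = 418 ≡ 2.
  α_i^2 mod 13 = [9, 9, 3, 3, 4].
  S_2 = Σ v_i α_i^2 r_i = 6·9·3 + 4·9·2 + 6·3·1 + 5·3·8 + 5·4·0 = 372 ≡ 8.
  S = (7, 2, 8) ≠ 0, so r is not a codeword (an error is present).
Step 3: locate the error. For a single error e at position i, S_ℓ = v_i·e·α_i^ℓ, so α_err = S_1/S_0.
  S_0^{−1} = 7^{−1} = 2 (mod 13), so α_err = 2·2 = 4 ≡ 4 = α_4. Error position i = 4.
  Consistency check: S_2/S_1 = 8·7 = 56 ≡ 4 = α_err ✓ (single-error assumption holds).
Step 4: error magnitude e = S_0/v_4 = S_0·∏_{j≠4}(α_4 − α_j) = 7·8 = 56 ≡ 4 (mod 13).
Step 5: correct position 4: c_4 = r_4 − e = 8 − 4 ≡ 4 (mod 13). Hence c = [3, 2, 1, 4, 0].
  Check: interpolating c through the α_i gives m(x) = 9 + 2·x (degree < 2) with m(α_i) = c_i for every i, so c is indeed a codeword.
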